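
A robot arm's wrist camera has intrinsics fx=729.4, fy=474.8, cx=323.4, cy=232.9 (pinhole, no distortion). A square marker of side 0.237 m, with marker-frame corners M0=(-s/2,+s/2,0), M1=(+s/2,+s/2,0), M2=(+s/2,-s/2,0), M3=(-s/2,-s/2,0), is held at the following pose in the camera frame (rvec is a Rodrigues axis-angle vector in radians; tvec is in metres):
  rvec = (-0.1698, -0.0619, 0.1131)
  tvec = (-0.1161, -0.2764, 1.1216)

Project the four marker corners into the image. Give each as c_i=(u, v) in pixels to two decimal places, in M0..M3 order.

c0=(159.35, 157.34) c1=(315.98, 170.11) c2=(332.36, 76.37) c3=(181.52, 63.03)

Intrinsics K: fx=729.4, fy=474.8, cx=323.4, cy=232.9
Marker side s = 0.237 m; corners in marker frame (Z=0):
  M0 = (-0.1185, +0.1185, 0)
  M1 = (+0.1185, +0.1185, 0)
  M2 = (+0.1185, -0.1185, 0)
  M3 = (-0.1185, -0.1185, 0)
rvec = (-0.1698, -0.0619, 0.1131), |rvec| = θ = 0.21320 rad = 12.216°
Rodrigues: sinθ=0.21159, 1−cosθ=0.02264; R = I + sinθ·[k]× + (1−cosθ)·[k]×²:
    [+0.99172 -0.10701 -0.07100]
    [+0.11748 +0.97927 +0.16503]
    [+0.05187 -0.17200 +0.98373]
t = (-0.1161, -0.2764, 1.1216) m
M0: Pc = R·M0+t = (-0.24630, -0.17428, +1.09507); u = 729.4·(-0.24630)/1.09507 + 323.4 = 159.3460, v = 474.8·(-0.17428)/1.09507 + 232.9 = 157.3366
M1: Pc = R·M1+t = (-0.01126, -0.14644, +1.10736); u = 729.4·(-0.01126)/1.10736 + 323.4 = 315.9820, v = 474.8·(-0.14644)/1.10736 + 232.9 = 170.1135
M2: Pc = R·M2+t = (+0.01410, -0.37852, +1.14813); u = 729.4·(+0.01410)/1.14813 + 323.4 = 332.3573, v = 474.8·(-0.37852)/1.14813 + 232.9 = 76.3652
M3: Pc = R·M3+t = (-0.22094, -0.40636, +1.13584); u = 729.4·(-0.22094)/1.13584 + 323.4 = 181.5201, v = 474.8·(-0.40636)/1.13584 + 232.9 = 63.0323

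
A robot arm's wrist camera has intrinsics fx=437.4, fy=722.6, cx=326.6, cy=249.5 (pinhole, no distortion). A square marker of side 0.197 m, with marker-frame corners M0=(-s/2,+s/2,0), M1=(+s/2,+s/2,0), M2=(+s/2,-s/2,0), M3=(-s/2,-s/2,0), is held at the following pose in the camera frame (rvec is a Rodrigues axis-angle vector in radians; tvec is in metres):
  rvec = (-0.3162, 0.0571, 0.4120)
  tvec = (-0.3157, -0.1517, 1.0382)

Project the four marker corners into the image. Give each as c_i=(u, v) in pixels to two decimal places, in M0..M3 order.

Intrinsics K: fx=437.4, fy=722.6, cx=326.6, cy=249.5
Marker side s = 0.197 m; corners in marker frame (Z=0):
  M0 = (-0.0985, +0.0985, 0)
  M1 = (+0.0985, +0.0985, 0)
  M2 = (+0.0985, -0.0985, 0)
  M3 = (-0.0985, -0.0985, 0)
rvec = (-0.3162, 0.0571, 0.4120), |rvec| = θ = 0.52248 rad = 29.936°
Rodrigues: sinθ=0.49903, 1−cosθ=0.13342; R = I + sinθ·[k]× + (1−cosθ)·[k]×²:
    [+0.91545 -0.40233 -0.00913]
    [+0.38469 +0.86818 +0.31351]
    [-0.11821 -0.29051 +0.94954]
t = (-0.3157, -0.1517, 1.0382) m
M0: Pc = R·M0+t = (-0.44550, -0.10408, +1.02123); u = 437.4·(-0.44550)/1.02123 + 326.6 = 135.7882, v = 722.6·(-0.10408)/1.02123 + 249.5 = 175.8579
M1: Pc = R·M1+t = (-0.26516, -0.02829, +0.99794); u = 437.4·(-0.26516)/0.99794 + 326.6 = 210.3805, v = 722.6·(-0.02829)/0.99794 + 249.5 = 229.0132
M2: Pc = R·M2+t = (-0.18590, -0.19932, +1.05517); u = 437.4·(-0.18590)/1.05517 + 326.6 = 249.5395, v = 722.6·(-0.19932)/1.05517 + 249.5 = 112.9995
M3: Pc = R·M3+t = (-0.36624, -0.27511, +1.07846); u = 437.4·(-0.36624)/1.07846 + 326.6 = 178.0601, v = 722.6·(-0.27511)/1.07846 + 249.5 = 65.1700

c0=(135.79, 175.86) c1=(210.38, 229.01) c2=(249.54, 113.00) c3=(178.06, 65.17)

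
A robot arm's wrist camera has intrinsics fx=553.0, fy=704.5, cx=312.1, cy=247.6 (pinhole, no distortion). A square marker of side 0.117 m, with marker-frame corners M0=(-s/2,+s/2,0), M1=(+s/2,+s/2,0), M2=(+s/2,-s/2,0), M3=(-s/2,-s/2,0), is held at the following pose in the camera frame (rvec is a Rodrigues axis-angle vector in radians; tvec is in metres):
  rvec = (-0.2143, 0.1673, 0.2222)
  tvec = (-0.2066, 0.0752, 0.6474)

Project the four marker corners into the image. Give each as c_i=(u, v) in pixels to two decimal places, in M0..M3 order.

c0=(75.72, 377.41) c1=(166.95, 408.32) c2=(195.49, 281.49) c3=(106.38, 255.77)

Intrinsics K: fx=553.0, fy=704.5, cx=312.1, cy=247.6
Marker side s = 0.117 m; corners in marker frame (Z=0):
  M0 = (-0.0585, +0.0585, 0)
  M1 = (+0.0585, +0.0585, 0)
  M2 = (+0.0585, -0.0585, 0)
  M3 = (-0.0585, -0.0585, 0)
rvec = (-0.2143, 0.1673, 0.2222), |rvec| = θ = 0.35112 rad = 20.118°
Rodrigues: sinθ=0.34395, 1−cosθ=0.06101; R = I + sinθ·[k]× + (1−cosθ)·[k]×²:
    [+0.96171 -0.23541 +0.14032]
    [+0.19992 +0.95284 +0.22832]
    [-0.18745 -0.19153 +0.96342]
t = (-0.2066, 0.0752, 0.6474) m
M0: Pc = R·M0+t = (-0.27663, +0.11925, +0.64716); u = 553.0·(-0.27663)/0.64716 + 312.1 = 75.7181, v = 704.5·(+0.11925)/0.64716 + 247.6 = 377.4110
M1: Pc = R·M1+t = (-0.16411, +0.14264, +0.62523); u = 553.0·(-0.16411)/0.62523 + 312.1 = 166.9481, v = 704.5·(+0.14264)/0.62523 + 247.6 = 408.3206
M2: Pc = R·M2+t = (-0.13657, +0.03115, +0.64764); u = 553.0·(-0.13657)/0.64764 + 312.1 = 195.4881, v = 704.5·(+0.03115)/0.64764 + 247.6 = 281.4895
M3: Pc = R·M3+t = (-0.24909, +0.00776, +0.66957); u = 553.0·(-0.24909)/0.66957 + 312.1 = 106.3765, v = 704.5·(+0.00776)/0.66957 + 247.6 = 255.7686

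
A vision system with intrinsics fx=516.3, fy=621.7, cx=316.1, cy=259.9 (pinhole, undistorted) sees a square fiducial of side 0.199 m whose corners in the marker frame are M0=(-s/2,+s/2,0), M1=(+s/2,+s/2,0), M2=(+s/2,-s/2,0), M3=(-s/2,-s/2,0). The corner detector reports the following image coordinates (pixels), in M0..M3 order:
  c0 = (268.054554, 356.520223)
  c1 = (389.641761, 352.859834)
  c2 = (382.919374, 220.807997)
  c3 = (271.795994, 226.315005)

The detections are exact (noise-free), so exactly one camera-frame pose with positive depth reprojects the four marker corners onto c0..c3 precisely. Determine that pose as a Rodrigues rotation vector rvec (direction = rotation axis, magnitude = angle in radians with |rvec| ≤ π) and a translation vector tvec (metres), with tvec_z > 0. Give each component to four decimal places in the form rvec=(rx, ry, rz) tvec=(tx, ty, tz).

Intrinsics K: fx=516.3, fy=621.7, cx=316.1, cy=259.9
Marker side s = 0.199 m; corners in marker frame (Z=0):
  M0 = (-0.0995, +0.0995, 0)
  M1 = (+0.0995, +0.0995, 0)
  M2 = (+0.0995, -0.0995, 0)
  M3 = (-0.0995, -0.0995, 0)
Detected image corners:
  c0 = (268.054554, 356.520223) px
  c1 = (389.641761, 352.859834) px
  c2 = (382.919374, 220.807997) px
  c3 = (271.795994, 226.315005) px
Planar DLT: solve 8×8 A·h = b for H (H[2,2]=1):
  H  [+555.13176 -140.64565 +327.56863]
  H  [-48.25823 +528.55920 +286.20463]
  H  [-0.08652 -0.45080 +1.00000]
B = K⁻¹H; ‖b₁‖=1.132258, ‖b₂‖=1.132258; λ = 2/(‖b₁‖+‖b₂‖) = 0.883191, sign → tz>0 ⇒ λ=+0.883191
r₁ = λ·B[:,0] = (+0.99640,-0.03661,-0.07642); r₂ = λ·B[:,1] = (+0.00317,+0.91732,-0.39814)
r₃ = r₁×r₂ = (+0.08468,+0.39647,+0.91413); SVD([r₁ r₂ r₃]) → R = UVᵀ:
  R  [+0.99640 +0.00317 +0.08468]
  R  [-0.03661 +0.91732 +0.39647]
  R  [-0.07642 -0.39814 +0.91413]
t = (+0.01962, +0.03737, +0.88319) m
tr R = 2.827856; θ = arccos((tr R − 1)/2) = 0.417938 rad = 23.946°
axis k = ((R−Rᵀ)₃₂, (R−Rᵀ)₁₃, (R−Rᵀ)₂₁) / (2 sinθ) = (-0.978885, +0.198451, -0.049004)
rvec = θ·k = (-0.409113, +0.082940, -0.020480)

rvec=(-0.4091, 0.0829, -0.0205) tvec=(0.0196, 0.0374, 0.8832)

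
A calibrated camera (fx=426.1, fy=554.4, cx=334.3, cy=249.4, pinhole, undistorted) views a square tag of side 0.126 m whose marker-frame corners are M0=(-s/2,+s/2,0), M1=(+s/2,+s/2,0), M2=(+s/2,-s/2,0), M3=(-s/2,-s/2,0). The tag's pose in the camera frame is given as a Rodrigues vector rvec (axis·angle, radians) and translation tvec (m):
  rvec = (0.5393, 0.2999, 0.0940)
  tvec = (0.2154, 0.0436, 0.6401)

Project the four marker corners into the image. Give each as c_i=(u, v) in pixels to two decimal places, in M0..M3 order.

Intrinsics K: fx=426.1, fy=554.4, cx=334.3, cy=249.4
Marker side s = 0.126 m; corners in marker frame (Z=0):
  M0 = (-0.0630, +0.0630, 0)
  M1 = (+0.0630, +0.0630, 0)
  M2 = (+0.0630, -0.0630, 0)
  M3 = (-0.0630, -0.0630, 0)
rvec = (0.5393, 0.2999, 0.0940), |rvec| = θ = 0.62420 rad = 35.764°
Rodrigues: sinθ=0.58444, 1−cosθ=0.18857; R = I + sinθ·[k]× + (1−cosθ)·[k]×²:
    [+0.95219 -0.00974 +0.30534]
    [+0.16629 +0.85496 -0.49131]
    [-0.25627 +0.51860 +0.81571]
t = (0.2154, 0.0436, 0.6401) m
M0: Pc = R·M0+t = (+0.15480, +0.08699, +0.68892); u = 426.1·(+0.15480)/0.68892 + 334.3 = 430.0439, v = 554.4·(+0.08699)/0.68892 + 249.4 = 319.4016
M1: Pc = R·M1+t = (+0.27477, +0.10794, +0.65663); u = 426.1·(+0.27477)/0.65663 + 334.3 = 512.6076, v = 554.4·(+0.10794)/0.65663 + 249.4 = 340.5344
M2: Pc = R·M2+t = (+0.27600, +0.00021, +0.59128); u = 426.1·(+0.27600)/0.59128 + 334.3 = 533.1967, v = 554.4·(+0.00021)/0.59128 + 249.4 = 249.6003
M3: Pc = R·M3+t = (+0.15603, -0.02074, +0.62357); u = 426.1·(+0.15603)/0.62357 + 334.3 = 440.9151, v = 554.4·(-0.02074)/0.62357 + 249.4 = 230.9617

c0=(430.04, 319.40) c1=(512.61, 340.53) c2=(533.20, 249.60) c3=(440.92, 230.96)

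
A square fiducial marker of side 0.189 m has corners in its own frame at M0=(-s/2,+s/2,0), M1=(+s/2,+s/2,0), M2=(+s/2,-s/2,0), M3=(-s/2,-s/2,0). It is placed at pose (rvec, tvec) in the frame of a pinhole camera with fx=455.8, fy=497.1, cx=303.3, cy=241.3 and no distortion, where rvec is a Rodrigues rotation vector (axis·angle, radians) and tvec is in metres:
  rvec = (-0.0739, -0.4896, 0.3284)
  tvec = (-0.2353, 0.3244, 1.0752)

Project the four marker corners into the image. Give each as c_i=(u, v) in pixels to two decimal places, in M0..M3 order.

c0=(150.54, 428.09) c1=(227.18, 441.54) c2=(251.28, 358.15) c3=(178.63, 338.28)

Intrinsics K: fx=455.8, fy=497.1, cx=303.3, cy=241.3
Marker side s = 0.189 m; corners in marker frame (Z=0):
  M0 = (-0.0945, +0.0945, 0)
  M1 = (+0.0945, +0.0945, 0)
  M2 = (+0.0945, -0.0945, 0)
  M3 = (-0.0945, -0.0945, 0)
rvec = (-0.0739, -0.4896, 0.3284), |rvec| = θ = 0.59415 rad = 34.042°
Rodrigues: sinθ=0.55981, 1−cosθ=0.17138; R = I + sinθ·[k]× + (1−cosθ)·[k]×²:
    [+0.83128 -0.29185 -0.47308]
    [+0.32698 +0.94499 -0.00843]
    [+0.44952 -0.14768 +0.88098]
t = (-0.2353, 0.3244, 1.0752) m
M0: Pc = R·M0+t = (-0.34144, +0.38280, +1.01876); u = 455.8·(-0.34144)/1.01876 + 303.3 = 150.5402, v = 497.1·(+0.38280)/1.01876 + 241.3 = 428.0860
M1: Pc = R·M1+t = (-0.18432, +0.44460, +1.10372); u = 455.8·(-0.18432)/1.10372 + 303.3 = 227.1803, v = 497.1·(+0.44460)/1.10372 + 241.3 = 441.5417
M2: Pc = R·M2+t = (-0.12916, +0.26600, +1.13164); u = 455.8·(-0.12916)/1.13164 + 303.3 = 251.2751, v = 497.1·(+0.26600)/1.13164 + 241.3 = 358.1464
M3: Pc = R·M3+t = (-0.28628, +0.20420, +1.04668); u = 455.8·(-0.28628)/1.04668 + 303.3 = 178.6346, v = 497.1·(+0.20420)/1.04668 + 241.3 = 338.2803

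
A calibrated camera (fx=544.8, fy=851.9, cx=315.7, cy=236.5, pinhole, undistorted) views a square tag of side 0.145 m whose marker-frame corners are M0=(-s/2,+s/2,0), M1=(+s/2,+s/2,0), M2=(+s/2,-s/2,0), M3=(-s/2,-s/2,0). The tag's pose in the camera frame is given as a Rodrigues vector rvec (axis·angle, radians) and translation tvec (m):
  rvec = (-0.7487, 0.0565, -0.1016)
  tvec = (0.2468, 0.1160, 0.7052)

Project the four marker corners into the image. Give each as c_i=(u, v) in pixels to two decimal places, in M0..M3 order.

c0=(464.98, 465.95) c1=(585.36, 445.52) c2=(542.44, 298.77) c3=(437.93, 316.95)

Intrinsics K: fx=544.8, fy=851.9, cx=315.7, cy=236.5
Marker side s = 0.145 m; corners in marker frame (Z=0):
  M0 = (-0.0725, +0.0725, 0)
  M1 = (+0.0725, +0.0725, 0)
  M2 = (+0.0725, -0.0725, 0)
  M3 = (-0.0725, -0.0725, 0)
rvec = (-0.7487, 0.0565, -0.1016), |rvec| = θ = 0.75767 rad = 43.411°
Rodrigues: sinθ=0.68723, 1−cosθ=0.27356; R = I + sinθ·[k]× + (1−cosθ)·[k]×²:
    [+0.99356 +0.07200 +0.08750]
    [-0.11231 +0.72796 +0.67636]
    [-0.01500 -0.68183 +0.73136]
t = (0.2468, 0.1160, 0.7052) m
M0: Pc = R·M0+t = (+0.17999, +0.17692, +0.65685); u = 544.8·(+0.17999)/0.65685 + 315.7 = 464.9822, v = 851.9·(+0.17692)/0.65685 + 236.5 = 465.9539
M1: Pc = R·M1+t = (+0.32405, +0.16063, +0.65468); u = 544.8·(+0.32405)/0.65468 + 315.7 = 585.3645, v = 851.9·(+0.16063)/0.65468 + 236.5 = 445.5249
M2: Pc = R·M2+t = (+0.31361, +0.05508, +0.75355); u = 544.8·(+0.31361)/0.75355 + 315.7 = 542.4369, v = 851.9·(+0.05508)/0.75355 + 236.5 = 298.7695
M3: Pc = R·M3+t = (+0.16955, +0.07137, +0.75572); u = 544.8·(+0.16955)/0.75572 + 315.7 = 437.9269, v = 851.9·(+0.07137)/0.75572 + 236.5 = 316.9483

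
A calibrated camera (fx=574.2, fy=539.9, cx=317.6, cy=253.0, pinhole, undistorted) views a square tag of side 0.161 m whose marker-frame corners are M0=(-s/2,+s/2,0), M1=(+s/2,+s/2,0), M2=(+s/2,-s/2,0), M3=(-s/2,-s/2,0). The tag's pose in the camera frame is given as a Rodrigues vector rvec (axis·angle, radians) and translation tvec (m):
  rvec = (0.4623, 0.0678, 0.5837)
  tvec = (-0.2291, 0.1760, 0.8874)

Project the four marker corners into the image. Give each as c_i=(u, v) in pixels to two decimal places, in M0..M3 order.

c0=(106.12, 365.57) c1=(191.77, 415.37) c2=(237.01, 354.21) c3=(144.78, 299.46)

Intrinsics K: fx=574.2, fy=539.9, cx=317.6, cy=253.0
Marker side s = 0.161 m; corners in marker frame (Z=0):
  M0 = (-0.0805, +0.0805, 0)
  M1 = (+0.0805, +0.0805, 0)
  M2 = (+0.0805, -0.0805, 0)
  M3 = (-0.0805, -0.0805, 0)
rvec = (0.4623, 0.0678, 0.5837), |rvec| = θ = 0.74768 rad = 42.839°
Rodrigues: sinθ=0.67994, 1−cosθ=0.26673; R = I + sinθ·[k]× + (1−cosθ)·[k]×²:
    [+0.83524 -0.51586 +0.19041]
    [+0.54577 +0.73546 -0.40153]
    [+0.06710 +0.43930 +0.89583]
t = (-0.2291, 0.1760, 0.8874) m
M0: Pc = R·M0+t = (-0.33786, +0.19127, +0.91736); u = 574.2·(-0.33786)/0.91736 + 317.6 = 106.1225, v = 539.9·(+0.19127)/0.91736 + 253.0 = 365.5692
M1: Pc = R·M1+t = (-0.20339, +0.27914, +0.92816); u = 574.2·(-0.20339)/0.92816 + 317.6 = 191.7749, v = 539.9·(+0.27914)/0.92816 + 253.0 = 415.3713
M2: Pc = R·M2+t = (-0.12034, +0.16073, +0.85744); u = 574.2·(-0.12034)/0.85744 + 317.6 = 237.0146, v = 539.9·(+0.16073)/0.85744 + 253.0 = 354.2063
M3: Pc = R·M3+t = (-0.25481, +0.07286, +0.84664); u = 574.2·(-0.25481)/0.84664 + 317.6 = 144.7841, v = 539.9·(+0.07286)/0.84664 + 253.0 = 299.4633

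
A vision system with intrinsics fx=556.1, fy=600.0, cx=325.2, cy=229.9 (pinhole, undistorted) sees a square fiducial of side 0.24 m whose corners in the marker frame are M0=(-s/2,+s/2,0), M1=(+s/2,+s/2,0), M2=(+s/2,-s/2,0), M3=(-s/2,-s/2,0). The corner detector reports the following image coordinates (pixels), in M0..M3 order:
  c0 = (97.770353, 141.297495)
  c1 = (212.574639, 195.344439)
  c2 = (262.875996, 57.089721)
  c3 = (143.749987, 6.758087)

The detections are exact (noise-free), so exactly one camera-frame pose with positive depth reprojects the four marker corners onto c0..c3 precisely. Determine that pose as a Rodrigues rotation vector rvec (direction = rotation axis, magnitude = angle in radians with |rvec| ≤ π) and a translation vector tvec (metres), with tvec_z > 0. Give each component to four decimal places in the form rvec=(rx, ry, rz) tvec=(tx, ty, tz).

rvec=(0.0614, 0.1650, 0.3993) tvec=(-0.2628, -0.2141, 0.9922)

Intrinsics K: fx=556.1, fy=600.0, cx=325.2, cy=229.9
Marker side s = 0.24 m; corners in marker frame (Z=0):
  M0 = (-0.1200, +0.1200, 0)
  M1 = (+0.1200, +0.1200, 0)
  M2 = (+0.1200, -0.1200, 0)
  M3 = (-0.1200, -0.1200, 0)
Detected image corners:
  c0 = (97.770353, 141.297495) px
  c1 = (212.574639, 195.344439) px
  c2 = (262.875996, 57.089721) px
  c3 = (143.749987, 6.758087) px
Planar DLT: solve 8×8 A·h = b for H (H[2,2]=1):
  H  [+460.55718 -183.81760 +177.92984]
  H  [+202.62858 +577.45911 +100.41426]
  H  [-0.14895 +0.09265 +1.00000]
B = K⁻¹H; ‖b₁‖=1.007870, ‖b₂‖=1.007870; λ = 2/(‖b₁‖+‖b₂‖) = 0.992192, sign → tz>0 ⇒ λ=+0.992192
r₁ = λ·B[:,0] = (+0.90815,+0.39170,-0.14778); r₂ = λ·B[:,1] = (-0.38172,+0.91969,+0.09193)
r₃ = r₁×r₂ = (+0.17192,-0.02707,+0.98474); SVD([r₁ r₂ r₃]) → R = UVᵀ:
  R  [+0.90815 -0.38172 +0.17192]
  R  [+0.39170 +0.91969 -0.02707]
  R  [-0.14778 +0.09193 +0.98474]
t = (-0.26276, -0.21412, +0.99219) m
tr R = 2.812578; θ = arccos((tr R − 1)/2) = 0.436377 rad = 25.003°
axis k = ((R−Rᵀ)₃₂, (R−Rᵀ)₁₃, (R−Rᵀ)₂₁) / (2 sinθ) = (+0.140772, +0.378208, +0.914954)
rvec = θ·k = (+0.061430, +0.165041, +0.399265)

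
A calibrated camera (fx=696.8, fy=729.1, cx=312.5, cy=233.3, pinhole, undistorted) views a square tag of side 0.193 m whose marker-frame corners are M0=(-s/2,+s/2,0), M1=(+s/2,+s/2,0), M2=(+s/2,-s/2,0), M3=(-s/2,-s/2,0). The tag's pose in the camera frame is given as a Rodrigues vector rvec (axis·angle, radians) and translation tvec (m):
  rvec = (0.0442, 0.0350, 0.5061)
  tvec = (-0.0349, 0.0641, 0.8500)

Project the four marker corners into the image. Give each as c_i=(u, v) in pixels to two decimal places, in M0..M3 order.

Intrinsics K: fx=696.8, fy=729.1, cx=312.5, cy=233.3
Marker side s = 0.193 m; corners in marker frame (Z=0):
  M0 = (-0.0965, +0.0965, 0)
  M1 = (+0.0965, +0.0965, 0)
  M2 = (+0.0965, -0.0965, 0)
  M3 = (-0.0965, -0.0965, 0)
rvec = (0.0442, 0.0350, 0.5061), |rvec| = θ = 0.50923 rad = 29.177°
Rodrigues: sinθ=0.48751, 1−cosθ=0.12688; R = I + sinθ·[k]× + (1−cosθ)·[k]×²:
    [+0.87408 -0.48375 +0.04445]
    [+0.48527 +0.87372 -0.03365]
    [-0.02256 +0.05098 +0.99844]
t = (-0.0349, 0.0641, 0.8500) m
M0: Pc = R·M0+t = (-0.16593, +0.10159, +0.85710); u = 696.8·(-0.16593)/0.85710 + 312.5 = 177.6025, v = 729.1·(+0.10159)/0.85710 + 233.3 = 319.7152
M1: Pc = R·M1+t = (+0.00277, +0.19524, +0.85274); u = 696.8·(+0.00277)/0.85274 + 312.5 = 314.7604, v = 729.1·(+0.19524)/0.85274 + 233.3 = 400.2331
M2: Pc = R·M2+t = (+0.09613, +0.02661, +0.84290); u = 696.8·(+0.09613)/0.84290 + 312.5 = 391.9678, v = 729.1·(+0.02661)/0.84290 + 233.3 = 256.3209
M3: Pc = R·M3+t = (-0.07257, -0.06704, +0.84726); u = 696.8·(-0.07257)/0.84726 + 312.5 = 252.8202, v = 729.1·(-0.06704)/0.84726 + 233.3 = 175.6076

c0=(177.60, 319.72) c1=(314.76, 400.23) c2=(391.97, 256.32) c3=(252.82, 175.61)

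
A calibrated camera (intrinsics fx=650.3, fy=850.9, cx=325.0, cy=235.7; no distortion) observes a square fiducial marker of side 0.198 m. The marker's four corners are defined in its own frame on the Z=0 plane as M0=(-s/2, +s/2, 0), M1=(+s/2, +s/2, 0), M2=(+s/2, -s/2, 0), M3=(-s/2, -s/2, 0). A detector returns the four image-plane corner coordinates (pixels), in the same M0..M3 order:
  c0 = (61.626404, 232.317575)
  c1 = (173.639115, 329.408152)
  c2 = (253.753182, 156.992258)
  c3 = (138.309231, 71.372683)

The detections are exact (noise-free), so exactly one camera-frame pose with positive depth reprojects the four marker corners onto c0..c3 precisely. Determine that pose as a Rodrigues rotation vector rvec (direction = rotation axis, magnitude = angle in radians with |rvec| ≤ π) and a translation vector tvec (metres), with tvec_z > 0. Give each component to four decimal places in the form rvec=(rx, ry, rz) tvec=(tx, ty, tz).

Intrinsics K: fx=650.3, fy=850.9, cx=325.0, cy=235.7
Marker side s = 0.198 m; corners in marker frame (Z=0):
  M0 = (-0.0990, +0.0990, 0)
  M1 = (+0.0990, +0.0990, 0)
  M2 = (+0.0990, -0.0990, 0)
  M3 = (-0.0990, -0.0990, 0)
Detected image corners:
  c0 = (61.626404, 232.317575) px
  c1 = (173.639115, 329.408152) px
  c2 = (253.753182, 156.992258) px
  c3 = (138.309231, 71.372683) px
Planar DLT: solve 8×8 A·h = b for H (H[2,2]=1):
  H  [+525.37025 -405.61192 +155.31629]
  H  [+399.40686 +828.41834 +195.58547]
  H  [-0.31288 -0.06331 +1.00000]
B = K⁻¹H; ‖b₁‖=1.156239, ‖b₂‖=1.156239; λ = 2/(‖b₁‖+‖b₂‖) = 0.864873, sign → tz>0 ⇒ λ=+0.864873
r₁ = λ·B[:,0] = (+0.83396,+0.48092,-0.27060); r₂ = λ·B[:,1] = (-0.51208,+0.85719,-0.05475)
r₃ = r₁×r₂ = (+0.20562,+0.18423,+0.96113); SVD([r₁ r₂ r₃]) → R = UVᵀ:
  R  [+0.83396 -0.51208 +0.20562]
  R  [+0.48092 +0.85719 +0.18423]
  R  [-0.27060 -0.05475 +0.96113]
t = (-0.22567, -0.04077, +0.86487) m
tr R = 2.652281; θ = arccos((tr R − 1)/2) = 0.598573 rad = 34.296°
axis k = ((R−Rᵀ)₃₂, (R−Rᵀ)₁₃, (R−Rᵀ)₂₁) / (2 sinθ) = (-0.212067, +0.422588, +0.881162)
rvec = θ·k = (-0.126938, +0.252950, +0.527440)

rvec=(-0.1269, 0.2529, 0.5274) tvec=(-0.2257, -0.0408, 0.8649)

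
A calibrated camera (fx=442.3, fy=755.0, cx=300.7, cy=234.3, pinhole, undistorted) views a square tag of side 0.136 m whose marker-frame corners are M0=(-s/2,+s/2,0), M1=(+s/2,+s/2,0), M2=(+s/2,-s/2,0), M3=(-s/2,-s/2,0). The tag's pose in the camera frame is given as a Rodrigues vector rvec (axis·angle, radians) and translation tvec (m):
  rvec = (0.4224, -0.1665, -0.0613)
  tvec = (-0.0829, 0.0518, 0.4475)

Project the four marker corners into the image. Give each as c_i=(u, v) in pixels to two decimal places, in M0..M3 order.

c0=(159.91, 429.07) c1=(287.70, 401.18) c2=(282.55, 205.32) c3=(136.99, 227.40)

Intrinsics K: fx=442.3, fy=755.0, cx=300.7, cy=234.3
Marker side s = 0.136 m; corners in marker frame (Z=0):
  M0 = (-0.0680, +0.0680, 0)
  M1 = (+0.0680, +0.0680, 0)
  M2 = (+0.0680, -0.0680, 0)
  M3 = (-0.0680, -0.0680, 0)
rvec = (0.4224, -0.1665, -0.0613), |rvec| = θ = 0.45815 rad = 26.250°
Rodrigues: sinθ=0.44229, 1−cosθ=0.10313; R = I + sinθ·[k]× + (1−cosθ)·[k]×²:
    [+0.98453 +0.02462 -0.17346]
    [-0.09373 +0.91049 -0.40276]
    [+0.14801 +0.41279 +0.89872]
t = (-0.0829, 0.0518, 0.4475) m
M0: Pc = R·M0+t = (-0.14817, +0.12009, +0.46550); u = 442.3·(-0.14817)/0.46550 + 300.7 = 159.9124, v = 755.0·(+0.12009)/0.46550 + 234.3 = 429.0689
M1: Pc = R·M1+t = (-0.01428, +0.10734, +0.48563); u = 442.3·(-0.01428)/0.48563 + 300.7 = 287.6967, v = 755.0·(+0.10734)/0.48563 + 234.3 = 401.1774
M2: Pc = R·M2+t = (-0.01763, -0.01649, +0.42950); u = 442.3·(-0.01763)/0.42950 + 300.7 = 282.5483, v = 755.0·(-0.01649)/0.42950 + 234.3 = 205.3174
M3: Pc = R·M3+t = (-0.15152, -0.00374, +0.40937); u = 442.3·(-0.15152)/0.40937 + 300.7 = 136.9868, v = 755.0·(-0.00374)/0.40937 + 234.3 = 227.4028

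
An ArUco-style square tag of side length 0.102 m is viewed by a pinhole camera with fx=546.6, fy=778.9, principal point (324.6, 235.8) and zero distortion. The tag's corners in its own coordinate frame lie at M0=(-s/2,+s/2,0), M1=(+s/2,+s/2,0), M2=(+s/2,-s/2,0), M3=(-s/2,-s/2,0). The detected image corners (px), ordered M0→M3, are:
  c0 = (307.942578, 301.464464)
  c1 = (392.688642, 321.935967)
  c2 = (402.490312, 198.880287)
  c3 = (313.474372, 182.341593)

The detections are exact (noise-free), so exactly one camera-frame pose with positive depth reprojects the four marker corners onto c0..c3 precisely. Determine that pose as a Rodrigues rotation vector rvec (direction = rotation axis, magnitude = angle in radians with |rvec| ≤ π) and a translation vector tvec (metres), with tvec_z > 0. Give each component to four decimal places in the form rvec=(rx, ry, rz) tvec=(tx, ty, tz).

Intrinsics K: fx=546.6, fy=778.9, cx=324.6, cy=235.8
Marker side s = 0.102 m; corners in marker frame (Z=0):
  M0 = (-0.0510, +0.0510, 0)
  M1 = (+0.0510, +0.0510, 0)
  M2 = (+0.0510, -0.0510, 0)
  M3 = (-0.0510, -0.0510, 0)
Detected image corners:
  c0 = (307.942578, 301.464464) px
  c1 = (392.688642, 321.935967) px
  c2 = (402.490312, 198.880287) px
  c3 = (313.474372, 182.341593) px
Planar DLT: solve 8×8 A·h = b for H (H[2,2]=1):
  H  [+714.29961 +83.79792 +353.20443]
  H  [+84.70708 +1299.20931 +252.35541]
  H  [-0.38683 +0.44769 +1.00000]
B = K⁻¹H; ‖b₁‖=1.600491, ‖b₂‖=1.600491; λ = 2/(‖b₁‖+‖b₂‖) = 0.624808, sign → tz>0 ⇒ λ=+0.624808
r₁ = λ·B[:,0] = (+0.96004,+0.14112,-0.24170); r₂ = λ·B[:,1] = (-0.07033,+0.95750,+0.27972)
r₃ = r₁×r₂ = (+0.27090,-0.25154,+0.92916); SVD([r₁ r₂ r₃]) → R = UVᵀ:
  R  [+0.96004 -0.07033 +0.27090]
  R  [+0.14112 +0.95750 -0.25154]
  R  [-0.24170 +0.27972 +0.92916]
t = (+0.03270, +0.01328, +0.62481) m
tr R = 2.846698; θ = arccos((tr R − 1)/2) = 0.394083 rad = 22.579°
axis k = ((R−Rᵀ)₃₂, (R−Rᵀ)₁₃, (R−Rᵀ)₂₁) / (2 sinθ) = (+0.691820, +0.667511, +0.275346)
rvec = θ·k = (+0.272635, +0.263055, +0.108509)

rvec=(0.2726, 0.2631, 0.1085) tvec=(0.0327, 0.0133, 0.6248)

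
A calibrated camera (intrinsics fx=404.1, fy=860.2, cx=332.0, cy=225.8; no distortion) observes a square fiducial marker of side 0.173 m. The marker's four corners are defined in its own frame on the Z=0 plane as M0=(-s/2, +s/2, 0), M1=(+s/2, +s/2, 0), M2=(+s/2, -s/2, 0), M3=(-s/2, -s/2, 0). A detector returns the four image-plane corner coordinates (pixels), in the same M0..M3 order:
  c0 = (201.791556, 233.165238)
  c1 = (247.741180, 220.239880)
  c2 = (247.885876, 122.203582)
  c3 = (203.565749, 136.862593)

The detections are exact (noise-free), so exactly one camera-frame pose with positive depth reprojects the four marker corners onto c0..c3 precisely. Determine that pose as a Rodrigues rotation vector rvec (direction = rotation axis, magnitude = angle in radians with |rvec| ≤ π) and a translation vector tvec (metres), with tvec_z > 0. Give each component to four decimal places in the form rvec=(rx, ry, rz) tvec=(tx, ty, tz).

Intrinsics K: fx=404.1, fy=860.2, cx=332.0, cy=225.8
Marker side s = 0.173 m; corners in marker frame (Z=0):
  M0 = (-0.0865, +0.0865, 0)
  M1 = (+0.0865, +0.0865, 0)
  M2 = (+0.0865, -0.0865, 0)
  M3 = (-0.0865, -0.0865, 0)
Detected image corners:
  c0 = (201.791556, 233.165238) px
  c1 = (247.741180, 220.239880) px
  c2 = (247.885876, 122.203582) px
  c3 = (203.565749, 136.862593) px
Planar DLT: solve 8×8 A·h = b for H (H[2,2]=1):
  H  [+230.81688 -53.24363 +224.99494]
  H  [-103.53220 +523.94052 +177.30833]
  H  [-0.13315 -0.21152 +1.00000]
B = K⁻¹H; ‖b₁‖=0.698726, ‖b₂‖=0.698725; λ = 2/(‖b₁‖+‖b₂‖) = 1.431177, sign → tz>0 ⇒ λ=+1.431177
r₁ = λ·B[:,0] = (+0.97404,-0.12223,-0.19057); r₂ = λ·B[:,1] = (+0.06014,+0.95118,-0.30272)
r₃ = r₁×r₂ = (+0.21826,+0.28340,+0.93383); SVD([r₁ r₂ r₃]) → R = UVᵀ:
  R  [+0.97404 +0.06014 +0.21826]
  R  [-0.12223 +0.95118 +0.28340]
  R  [-0.19057 -0.30272 +0.93383]
t = (-0.37897, -0.08068, +1.43118) m
tr R = 2.859050; θ = arccos((tr R − 1)/2) = 0.377674 rad = 21.639°
axis k = ((R−Rᵀ)₃₂, (R−Rᵀ)₁₃, (R−Rᵀ)₂₁) / (2 sinθ) = (-0.794716, +0.554331, -0.247273)
rvec = θ·k = (-0.300143, +0.209356, -0.093389)

rvec=(-0.3001, 0.2094, -0.0934) tvec=(-0.3790, -0.0807, 1.4312)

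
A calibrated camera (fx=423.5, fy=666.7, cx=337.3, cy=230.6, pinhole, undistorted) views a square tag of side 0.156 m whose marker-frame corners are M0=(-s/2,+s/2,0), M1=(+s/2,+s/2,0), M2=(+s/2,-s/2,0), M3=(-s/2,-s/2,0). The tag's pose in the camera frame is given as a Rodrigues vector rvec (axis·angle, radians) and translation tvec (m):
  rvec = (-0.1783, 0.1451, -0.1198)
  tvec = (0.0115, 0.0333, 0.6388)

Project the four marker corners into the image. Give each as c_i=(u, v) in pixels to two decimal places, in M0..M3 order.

c0=(299.34, 356.38) c1=(403.76, 338.39) c2=(389.93, 175.48) c3=(290.48, 197.78)

Intrinsics K: fx=423.5, fy=666.7, cx=337.3, cy=230.6
Marker side s = 0.156 m; corners in marker frame (Z=0):
  M0 = (-0.0780, +0.0780, 0)
  M1 = (+0.0780, +0.0780, 0)
  M2 = (+0.0780, -0.0780, 0)
  M3 = (-0.0780, -0.0780, 0)
rvec = (-0.1783, 0.1451, -0.1198), |rvec| = θ = 0.25922 rad = 14.852°
Rodrigues: sinθ=0.25633, 1−cosθ=0.03341; R = I + sinθ·[k]× + (1−cosθ)·[k]×²:
    [+0.98240 +0.10560 +0.15410]
    [-0.13133 +0.97706 +0.16767]
    [-0.13286 -0.18495 +0.97373]
t = (0.0115, 0.0333, 0.6388) m
M0: Pc = R·M0+t = (-0.05689, +0.11975, +0.63474); u = 423.5·(-0.05689)/0.63474 + 337.3 = 299.3426, v = 666.7·(+0.11975)/0.63474 + 230.6 = 356.3843
M1: Pc = R·M1+t = (+0.09636, +0.09927, +0.61401); u = 423.5·(+0.09636)/0.61401 + 337.3 = 403.7646, v = 666.7·(+0.09927)/0.61401 + 230.6 = 338.3853
M2: Pc = R·M2+t = (+0.07989, -0.05315, +0.64286); u = 423.5·(+0.07989)/0.64286 + 337.3 = 389.9293, v = 666.7·(-0.05315)/0.64286 + 230.6 = 175.4752
M3: Pc = R·M3+t = (-0.07336, -0.03267, +0.66359); u = 423.5·(-0.07336)/0.66359 + 337.3 = 290.4796, v = 666.7·(-0.03267)/0.66359 + 230.6 = 197.7798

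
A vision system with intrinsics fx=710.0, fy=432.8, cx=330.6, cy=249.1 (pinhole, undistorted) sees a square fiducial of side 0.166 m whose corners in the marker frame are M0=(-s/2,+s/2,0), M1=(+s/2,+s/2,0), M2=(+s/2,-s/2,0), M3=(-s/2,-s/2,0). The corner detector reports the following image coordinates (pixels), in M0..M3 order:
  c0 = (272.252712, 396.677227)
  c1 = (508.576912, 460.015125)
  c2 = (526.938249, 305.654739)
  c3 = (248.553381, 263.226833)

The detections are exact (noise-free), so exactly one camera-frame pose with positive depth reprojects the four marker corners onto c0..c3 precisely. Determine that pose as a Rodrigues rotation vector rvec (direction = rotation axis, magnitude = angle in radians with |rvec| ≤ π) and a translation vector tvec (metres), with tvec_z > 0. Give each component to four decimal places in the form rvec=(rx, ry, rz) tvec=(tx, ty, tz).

Intrinsics K: fx=710.0, fy=432.8, cx=330.6, cy=249.1
Marker side s = 0.166 m; corners in marker frame (Z=0):
  M0 = (-0.0830, +0.0830, 0)
  M1 = (+0.0830, +0.0830, 0)
  M2 = (+0.0830, -0.0830, 0)
  M3 = (-0.0830, -0.0830, 0)
Detected image corners:
  c0 = (272.252712, 396.677227) px
  c1 = (508.576912, 460.015125) px
  c2 = (526.938249, 305.654739) px
  c3 = (248.553381, 263.226833) px
Planar DLT: solve 8×8 A·h = b for H (H[2,2]=1):
  H  [+1056.65652 +417.21541 +375.92745]
  H  [-118.80563 +1215.88415 +359.62474]
  H  [-1.24186 +0.99743 +1.00000]
B = K⁻¹H; ‖b₁‖=2.450810, ‖b₂‖=2.450810; λ = 2/(‖b₁‖+‖b₂‖) = 0.408028, sign → tz>0 ⇒ λ=+0.408028
r₁ = λ·B[:,0] = (+0.84319,+0.17964,-0.50671); r₂ = λ·B[:,1] = (+0.05027,+0.91205,+0.40698)
r₃ = r₁×r₂ = (+0.53526,-0.36863,+0.76001); SVD([r₁ r₂ r₃]) → R = UVᵀ:
  R  [+0.84319 +0.05027 +0.53526]
  R  [+0.17964 +0.91205 -0.36863]
  R  [-0.50671 +0.40698 +0.76001]
t = (+0.02605, +0.10420, +0.40803) m
tr R = 2.515251; θ = arccos((tr R − 1)/2) = 0.711129 rad = 40.745°
axis k = ((R−Rᵀ)₃₂, (R−Rᵀ)₁₃, (R−Rᵀ)₂₁) / (2 sinθ) = (+0.594163, +0.798215, +0.099106)
rvec = θ·k = (+0.422527, +0.567634, +0.070477)

rvec=(0.4225, 0.5676, 0.0705) tvec=(0.0260, 0.1042, 0.4080)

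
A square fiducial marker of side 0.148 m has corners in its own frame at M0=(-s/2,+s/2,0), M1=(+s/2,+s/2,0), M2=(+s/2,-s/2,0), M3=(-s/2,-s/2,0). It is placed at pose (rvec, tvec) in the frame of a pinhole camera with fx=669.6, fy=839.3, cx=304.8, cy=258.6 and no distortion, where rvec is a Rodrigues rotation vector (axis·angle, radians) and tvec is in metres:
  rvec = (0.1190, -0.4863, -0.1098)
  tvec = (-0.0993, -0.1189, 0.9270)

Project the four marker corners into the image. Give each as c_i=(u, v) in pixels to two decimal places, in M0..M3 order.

c0=(187.23, 225.17) c1=(285.07, 210.46) c2=(276.64, 80.41) c3=(175.85, 85.47)

Intrinsics K: fx=669.6, fy=839.3, cx=304.8, cy=258.6
Marker side s = 0.148 m; corners in marker frame (Z=0):
  M0 = (-0.0740, +0.0740, 0)
  M1 = (+0.0740, +0.0740, 0)
  M2 = (+0.0740, -0.0740, 0)
  M3 = (-0.0740, -0.0740, 0)
rvec = (0.1190, -0.4863, -0.1098), |rvec| = θ = 0.51255 rad = 29.367°
Rodrigues: sinθ=0.49040, 1−cosθ=0.12850; R = I + sinθ·[k]× + (1−cosθ)·[k]×²:
    [+0.87842 +0.07675 -0.47168]
    [-0.13336 +0.98718 -0.08774]
    [+0.45889 +0.13998 +0.87740]
t = (-0.0993, -0.1189, 0.9270) m
M0: Pc = R·M0+t = (-0.15862, -0.03598, +0.90340); u = 669.6·(-0.15862)/0.90340 + 304.8 = 187.2279, v = 839.3·(-0.03598)/0.90340 + 258.6 = 225.1728
M1: Pc = R·M1+t = (-0.02862, -0.05572, +0.97132); u = 669.6·(-0.02862)/0.97132 + 304.8 = 285.0721, v = 839.3·(-0.05572)/0.97132 + 258.6 = 210.4551
M2: Pc = R·M2+t = (-0.03998, -0.20182, +0.95060); u = 669.6·(-0.03998)/0.95060 + 304.8 = 276.6411, v = 839.3·(-0.20182)/0.95060 + 258.6 = 80.4100
M3: Pc = R·M3+t = (-0.16998, -0.18208, +0.88268); u = 669.6·(-0.16998)/0.88268 + 304.8 = 175.8518, v = 839.3·(-0.18208)/0.88268 + 258.6 = 85.4671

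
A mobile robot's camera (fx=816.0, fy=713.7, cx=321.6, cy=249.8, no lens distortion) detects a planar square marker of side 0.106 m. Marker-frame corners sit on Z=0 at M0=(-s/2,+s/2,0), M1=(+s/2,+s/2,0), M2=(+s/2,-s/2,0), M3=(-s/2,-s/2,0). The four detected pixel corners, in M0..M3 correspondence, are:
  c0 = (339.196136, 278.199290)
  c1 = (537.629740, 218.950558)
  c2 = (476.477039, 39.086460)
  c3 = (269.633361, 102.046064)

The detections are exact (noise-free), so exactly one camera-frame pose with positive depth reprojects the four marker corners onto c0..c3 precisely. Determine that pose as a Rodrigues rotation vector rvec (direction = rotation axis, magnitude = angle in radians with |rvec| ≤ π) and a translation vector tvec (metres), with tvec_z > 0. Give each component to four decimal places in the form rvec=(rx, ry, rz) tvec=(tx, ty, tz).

Intrinsics K: fx=816.0, fy=713.7, cx=321.6, cy=249.8
Marker side s = 0.106 m; corners in marker frame (Z=0):
  M0 = (-0.0530, +0.0530, 0)
  M1 = (+0.0530, +0.0530, 0)
  M2 = (+0.0530, -0.0530, 0)
  M3 = (-0.0530, -0.0530, 0)
Detected image corners:
  c0 = (339.196136, 278.199290) px
  c1 = (537.629740, 218.950558) px
  c2 = (476.477039, 39.086460) px
  c3 = (269.633361, 102.046064) px
Planar DLT: solve 8×8 A·h = b for H (H[2,2]=1):
  H  [+1888.07914 +782.89579 +406.14249]
  H  [-585.01973 +1744.63779 +161.59362]
  H  [-0.05606 +0.40962 +1.00000]
B = K⁻¹H; ‖b₁‖=2.469772, ‖b₂‖=2.469772; λ = 2/(‖b₁‖+‖b₂‖) = 0.404896, sign → tz>0 ⇒ λ=+0.404896
r₁ = λ·B[:,0] = (+0.94580,-0.32395,-0.02270); r₂ = λ·B[:,1] = (+0.32310,+0.93172,+0.16585)
r₃ = r₁×r₂ = (-0.03258,-0.16420,+0.98589); SVD([r₁ r₂ r₃]) → R = UVᵀ:
  R  [+0.94580 +0.32310 -0.03258]
  R  [-0.32395 +0.93172 -0.16420]
  R  [-0.02270 +0.16585 +0.98589]
t = (+0.04195, -0.05004, +0.40490) m
tr R = 2.863409; θ = arccos((tr R − 1)/2) = 0.371719 rad = 21.298°
axis k = ((R−Rᵀ)₃₂, (R−Rᵀ)₁₃, (R−Rᵀ)₂₁) / (2 sinθ) = (+0.454341, -0.013603, -0.890724)
rvec = θ·k = (+0.168887, -0.005056, -0.331099)

rvec=(0.1689, -0.0051, -0.3311) tvec=(0.0419, -0.0500, 0.4049)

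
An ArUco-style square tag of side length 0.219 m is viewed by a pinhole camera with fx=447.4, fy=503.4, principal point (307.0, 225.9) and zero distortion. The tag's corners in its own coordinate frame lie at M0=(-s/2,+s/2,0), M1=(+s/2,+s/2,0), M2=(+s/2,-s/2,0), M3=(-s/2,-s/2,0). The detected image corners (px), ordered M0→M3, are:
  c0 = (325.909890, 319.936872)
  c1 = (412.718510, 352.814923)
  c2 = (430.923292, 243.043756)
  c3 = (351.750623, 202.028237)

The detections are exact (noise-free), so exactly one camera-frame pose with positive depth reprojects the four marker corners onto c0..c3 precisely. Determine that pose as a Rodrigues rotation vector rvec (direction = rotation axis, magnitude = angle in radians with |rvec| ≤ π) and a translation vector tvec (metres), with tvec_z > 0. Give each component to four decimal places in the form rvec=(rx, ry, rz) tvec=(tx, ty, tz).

Intrinsics K: fx=447.4, fy=503.4, cx=307.0, cy=225.9
Marker side s = 0.219 m; corners in marker frame (Z=0):
  M0 = (-0.1095, +0.1095, 0)
  M1 = (+0.1095, +0.1095, 0)
  M2 = (+0.1095, -0.1095, 0)
  M3 = (-0.1095, -0.1095, 0)
Detected image corners:
  c0 = (325.909890, 319.936872) px
  c1 = (412.718510, 352.814923) px
  c2 = (430.923292, 243.043756) px
  c3 = (351.750623, 202.028237) px
Planar DLT: solve 8×8 A·h = b for H (H[2,2]=1):
  H  [+540.40861 -216.53546 +382.63174]
  H  [+288.39691 +433.13635 +278.40389]
  H  [+0.42606 -0.30707 +1.00000]
B = K⁻¹H; ‖b₁‖=1.079546, ‖b₂‖=1.079546; λ = 2/(‖b₁‖+‖b₂‖) = 0.926315, sign → tz>0 ⇒ λ=+0.926315
r₁ = λ·B[:,0] = (+0.84807,+0.35358,+0.39467); r₂ = λ·B[:,1] = (-0.25314,+0.92467,-0.28445)
r₃ = r₁×r₂ = (-0.46551,+0.14133,+0.87369); SVD([r₁ r₂ r₃]) → R = UVᵀ:
  R  [+0.84807 -0.25314 -0.46551]
  R  [+0.35358 +0.92467 +0.14133]
  R  [+0.39467 -0.28445 +0.87369]
t = (+0.15659, +0.09661, +0.92632) m
tr R = 2.646422; θ = arccos((tr R − 1)/2) = 0.603752 rad = 34.592°
axis k = ((R−Rᵀ)₃₂, (R−Rᵀ)₁₃, (R−Rᵀ)₂₁) / (2 sinθ) = (-0.374975, -0.757551, +0.534331)
rvec = θ·k = (-0.226392, -0.457374, +0.322604)

rvec=(-0.2264, -0.4574, 0.3226) tvec=(0.1566, 0.0966, 0.9263)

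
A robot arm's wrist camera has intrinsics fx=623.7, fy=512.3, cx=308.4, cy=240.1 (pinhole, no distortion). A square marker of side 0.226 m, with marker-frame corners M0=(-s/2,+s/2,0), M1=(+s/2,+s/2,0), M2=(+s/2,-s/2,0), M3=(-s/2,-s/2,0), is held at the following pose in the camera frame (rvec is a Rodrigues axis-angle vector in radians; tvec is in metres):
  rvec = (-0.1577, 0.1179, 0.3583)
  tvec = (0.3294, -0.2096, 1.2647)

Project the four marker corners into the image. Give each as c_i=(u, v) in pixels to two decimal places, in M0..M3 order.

c0=(399.02, 182.03) c1=(507.63, 212.36) c2=(542.80, 128.31) c3=(435.82, 100.78)

Intrinsics K: fx=623.7, fy=512.3, cx=308.4, cy=240.1
Marker side s = 0.226 m; corners in marker frame (Z=0):
  M0 = (-0.1130, +0.1130, 0)
  M1 = (+0.1130, +0.1130, 0)
  M2 = (+0.1130, -0.1130, 0)
  M3 = (-0.1130, -0.1130, 0)
rvec = (-0.1577, 0.1179, 0.3583), |rvec| = θ = 0.40884 rad = 23.425°
Rodrigues: sinθ=0.39754, 1−cosθ=0.08242; R = I + sinθ·[k]× + (1−cosθ)·[k]×²:
    [+0.92985 -0.35757 +0.08678]
    [+0.33923 +0.92444 +0.17417]
    [-0.14250 -0.13251 +0.98088]
t = (0.3294, -0.2096, 1.2647) m
M0: Pc = R·M0+t = (+0.18392, -0.14347, +1.26583); u = 623.7·(+0.18392)/1.26583 + 308.4 = 399.0222, v = 512.3·(-0.14347)/1.26583 + 240.1 = 182.0347
M1: Pc = R·M1+t = (+0.39407, -0.06681, +1.23362); u = 623.7·(+0.39407)/1.23362 + 308.4 = 507.6341, v = 512.3·(-0.06681)/1.23362 + 240.1 = 212.3571
M2: Pc = R·M2+t = (+0.47488, -0.27573, +1.26357); u = 623.7·(+0.47488)/1.26357 + 308.4 = 542.8002, v = 512.3·(-0.27573)/1.26357 + 240.1 = 128.3094
M3: Pc = R·M3+t = (+0.26473, -0.35239, +1.29578); u = 623.7·(+0.26473)/1.29578 + 308.4 = 435.8246, v = 512.3·(-0.35239)/1.29578 + 240.1 = 100.7767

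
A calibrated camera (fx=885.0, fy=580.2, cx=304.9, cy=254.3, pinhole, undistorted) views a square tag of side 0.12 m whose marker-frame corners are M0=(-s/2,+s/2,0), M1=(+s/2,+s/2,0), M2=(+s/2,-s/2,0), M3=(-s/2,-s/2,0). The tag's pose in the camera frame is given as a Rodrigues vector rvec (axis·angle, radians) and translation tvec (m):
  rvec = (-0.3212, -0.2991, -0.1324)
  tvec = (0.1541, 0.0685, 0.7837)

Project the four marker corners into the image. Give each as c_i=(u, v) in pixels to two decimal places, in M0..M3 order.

Intrinsics K: fx=885.0, fy=580.2, cx=304.9, cy=254.3
Marker side s = 0.12 m; corners in marker frame (Z=0):
  M0 = (-0.0600, +0.0600, 0)
  M1 = (+0.0600, +0.0600, 0)
  M2 = (+0.0600, -0.0600, 0)
  M3 = (-0.0600, -0.0600, 0)
rvec = (-0.3212, -0.2991, -0.1324), |rvec| = θ = 0.45843 rad = 26.266°
Rodrigues: sinθ=0.44254, 1−cosθ=0.10325; R = I + sinθ·[k]× + (1−cosθ)·[k]×²:
    [+0.94744 +0.17501 -0.26784]
    [-0.08061 +0.94070 +0.32952]
    [+0.30963 -0.29061 +0.90536]
t = (0.1541, 0.0685, 0.7837) m
M0: Pc = R·M0+t = (+0.10775, +0.12978, +0.74769); u = 885.0·(+0.10775)/0.74769 + 304.9 = 432.4439, v = 580.2·(+0.12978)/0.74769 + 254.3 = 355.0075
M1: Pc = R·M1+t = (+0.22145, +0.12011, +0.78484); u = 885.0·(+0.22145)/0.78484 + 304.9 = 554.6071, v = 580.2·(+0.12011)/0.78484 + 254.3 = 343.0888
M2: Pc = R·M2+t = (+0.20045, +0.00722, +0.81971); u = 885.0·(+0.20045)/0.81971 + 304.9 = 521.3098, v = 580.2·(+0.00722)/0.81971 + 254.3 = 259.4113
M3: Pc = R·M3+t = (+0.08675, +0.01689, +0.78256); u = 885.0·(+0.08675)/0.78256 + 304.9 = 403.0097, v = 580.2·(+0.01689)/0.78256 + 254.3 = 266.8259

c0=(432.44, 355.01) c1=(554.61, 343.09) c2=(521.31, 259.41) c3=(403.01, 266.83)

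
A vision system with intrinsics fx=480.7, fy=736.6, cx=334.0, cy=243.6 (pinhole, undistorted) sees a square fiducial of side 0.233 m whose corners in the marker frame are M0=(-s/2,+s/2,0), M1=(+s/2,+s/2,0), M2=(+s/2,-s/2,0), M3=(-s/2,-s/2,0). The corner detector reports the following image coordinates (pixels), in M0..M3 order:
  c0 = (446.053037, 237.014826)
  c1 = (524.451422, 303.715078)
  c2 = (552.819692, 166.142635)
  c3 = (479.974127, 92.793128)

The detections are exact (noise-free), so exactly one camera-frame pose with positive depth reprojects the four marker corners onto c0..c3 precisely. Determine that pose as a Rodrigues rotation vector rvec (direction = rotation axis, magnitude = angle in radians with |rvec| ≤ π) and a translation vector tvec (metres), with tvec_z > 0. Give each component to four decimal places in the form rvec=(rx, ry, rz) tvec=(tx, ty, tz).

Intrinsics K: fx=480.7, fy=736.6, cx=334.0, cy=243.6
Marker side s = 0.233 m; corners in marker frame (Z=0):
  M0 = (-0.1165, +0.1165, 0)
  M1 = (+0.1165, +0.1165, 0)
  M2 = (+0.1165, -0.1165, 0)
  M3 = (-0.1165, -0.1165, 0)
Detected image corners:
  c0 = (446.053037, 237.014826) px
  c1 = (524.451422, 303.715078) px
  c2 = (552.819692, 166.142635) px
  c3 = (479.974127, 92.793128) px
Planar DLT: solve 8×8 A·h = b for H (H[2,2]=1):
  H  [+473.60740 -229.59077 +502.48684]
  H  [+360.45910 +565.75778 +199.55381]
  H  [+0.29814 -0.19236 +1.00000]
B = K⁻¹H; ‖b₁‖=0.920329, ‖b₂‖=0.920329; λ = 2/(‖b₁‖+‖b₂‖) = 1.086569, sign → tz>0 ⇒ λ=+1.086569
r₁ = λ·B[:,0] = (+0.84545,+0.42458,+0.32395); r₂ = λ·B[:,1] = (-0.37374,+0.90368,-0.20901)
r₃ = r₁×r₂ = (-0.38149,+0.05563,+0.92270); SVD([r₁ r₂ r₃]) → R = UVᵀ:
  R  [+0.84545 -0.37374 -0.38149]
  R  [+0.42458 +0.90368 +0.05563]
  R  [+0.32395 -0.20901 +0.92270]
t = (+0.38085, -0.06497, +1.08657) m
tr R = 2.671824; θ = arccos((tr R − 1)/2) = 0.581004 rad = 33.289°
axis k = ((R−Rᵀ)₃₂, (R−Rᵀ)₁₃, (R−Rᵀ)₂₁) / (2 sinθ) = (-0.241079, -0.642637, +0.727254)
rvec = θ·k = (-0.140068, -0.373375, +0.422537)

rvec=(-0.1401, -0.3734, 0.4225) tvec=(0.3808, -0.0650, 1.0866)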